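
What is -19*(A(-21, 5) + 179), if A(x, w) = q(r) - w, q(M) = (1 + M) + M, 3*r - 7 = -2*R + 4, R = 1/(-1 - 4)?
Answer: -17347/5 ≈ -3469.4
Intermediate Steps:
R = -1/5 (R = 1/(-5) = -1/5 ≈ -0.20000)
r = 19/5 (r = 7/3 + (-2*(-1/5) + 4)/3 = 7/3 + (2/5 + 4)/3 = 7/3 + (1/3)*(22/5) = 7/3 + 22/15 = 19/5 ≈ 3.8000)
q(M) = 1 + 2*M
A(x, w) = 43/5 - w (A(x, w) = (1 + 2*(19/5)) - w = (1 + 38/5) - w = 43/5 - w)
-19*(A(-21, 5) + 179) = -19*((43/5 - 1*5) + 179) = -19*((43/5 - 5) + 179) = -19*(18/5 + 179) = -19*913/5 = -17347/5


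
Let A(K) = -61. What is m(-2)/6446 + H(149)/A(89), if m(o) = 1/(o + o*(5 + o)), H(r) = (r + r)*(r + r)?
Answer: -4579444733/3145648 ≈ -1455.8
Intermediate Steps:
H(r) = 4*r² (H(r) = (2*r)*(2*r) = 4*r²)
m(-2)/6446 + H(149)/A(89) = (1/((-2)*(6 - 2)))/6446 + (4*149²)/(-61) = -½/4*(1/6446) + (4*22201)*(-1/61) = -½*¼*(1/6446) + 88804*(-1/61) = -⅛*1/6446 - 88804/61 = -1/51568 - 88804/61 = -4579444733/3145648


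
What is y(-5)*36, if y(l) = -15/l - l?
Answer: 288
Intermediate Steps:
y(l) = -l - 15/l
y(-5)*36 = (-1*(-5) - 15/(-5))*36 = (5 - 15*(-⅕))*36 = (5 + 3)*36 = 8*36 = 288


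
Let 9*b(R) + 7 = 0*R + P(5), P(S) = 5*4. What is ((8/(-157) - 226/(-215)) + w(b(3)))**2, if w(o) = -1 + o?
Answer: 192613898884/92291402025 ≈ 2.0870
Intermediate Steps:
P(S) = 20
b(R) = 13/9 (b(R) = -7/9 + (0*R + 20)/9 = -7/9 + (0 + 20)/9 = -7/9 + (1/9)*20 = -7/9 + 20/9 = 13/9)
((8/(-157) - 226/(-215)) + w(b(3)))**2 = ((8/(-157) - 226/(-215)) + (-1 + 13/9))**2 = ((8*(-1/157) - 226*(-1/215)) + 4/9)**2 = ((-8/157 + 226/215) + 4/9)**2 = (33762/33755 + 4/9)**2 = (438878/303795)**2 = 192613898884/92291402025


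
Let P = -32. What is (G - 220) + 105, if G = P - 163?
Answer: -310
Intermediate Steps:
G = -195 (G = -32 - 163 = -195)
(G - 220) + 105 = (-195 - 220) + 105 = -415 + 105 = -310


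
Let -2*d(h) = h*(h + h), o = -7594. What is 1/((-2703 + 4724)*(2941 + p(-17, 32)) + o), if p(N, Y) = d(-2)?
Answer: 1/5928083 ≈ 1.6869e-7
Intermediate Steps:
d(h) = -h² (d(h) = -h*(h + h)/2 = -h*2*h/2 = -h²)
p(N, Y) = -4 (p(N, Y) = -1*(-2)² = -1*4 = -4)
1/((-2703 + 4724)*(2941 + p(-17, 32)) + o) = 1/((-2703 + 4724)*(2941 - 4) - 7594) = 1/(2021*2937 - 7594) = 1/(5935677 - 7594) = 1/5928083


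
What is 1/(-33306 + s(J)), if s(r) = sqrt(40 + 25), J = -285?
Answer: -2562/85329967 - sqrt(65)/1109289571 ≈ -3.0032e-5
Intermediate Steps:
s(r) = sqrt(65)
1/(-33306 + s(J)) = 1/(-33306 + sqrt(65))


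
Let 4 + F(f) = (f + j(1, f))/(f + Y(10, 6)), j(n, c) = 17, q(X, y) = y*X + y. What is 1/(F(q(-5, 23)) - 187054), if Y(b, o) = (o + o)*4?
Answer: -44/8230477 ≈ -5.3460e-6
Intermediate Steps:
q(X, y) = y + X*y (q(X, y) = X*y + y = y + X*y)
Y(b, o) = 8*o (Y(b, o) = (2*o)*4 = 8*o)
F(f) = -4 + (17 + f)/(48 + f) (F(f) = -4 + (f + 17)/(f + 8*6) = -4 + (17 + f)/(f + 48) = -4 + (17 + f)/(48 + f))
1/(F(q(-5, 23)) - 187054) = 1/((-175 - 69*(1 - 5))/(48 + 23*(1 - 5)) - 187054) = 1/((-175 - 69*(-4))/(48 + 23*(-4)) - 187054) = 1/((-175 - 3*(-92))/(48 - 92) - 187054) = 1/((-175 + 276)/(-44) - 187054) = 1/(-1/44*101 - 187054) = 1/(-101/44 - 187054) = 1/(-8230477/44) = -44/8230477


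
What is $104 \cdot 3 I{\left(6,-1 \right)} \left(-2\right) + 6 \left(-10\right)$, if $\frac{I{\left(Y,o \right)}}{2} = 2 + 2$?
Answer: $-5052$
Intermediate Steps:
$I{\left(Y,o \right)} = 8$ ($I{\left(Y,o \right)} = 2 \left(2 + 2\right) = 2 \cdot 4 = 8$)
$104 \cdot 3 I{\left(6,-1 \right)} \left(-2\right) + 6 \left(-10\right) = 104 \cdot 3 \cdot 8 \left(-2\right) + 6 \left(-10\right) = 104 \cdot 24 \left(-2\right) - 60 = 104 \left(-48\right) - 60 = -4992 - 60 = -5052$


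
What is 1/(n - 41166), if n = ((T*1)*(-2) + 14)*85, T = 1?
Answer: -1/40146 ≈ -2.4909e-5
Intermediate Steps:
n = 1020 (n = ((1*1)*(-2) + 14)*85 = (1*(-2) + 14)*85 = (-2 + 14)*85 = 12*85 = 1020)
1/(n - 41166) = 1/(1020 - 41166) = 1/(-40146) = -1/40146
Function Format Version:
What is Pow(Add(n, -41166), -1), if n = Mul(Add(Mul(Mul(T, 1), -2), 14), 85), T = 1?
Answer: Rational(-1, 40146) ≈ -2.4909e-5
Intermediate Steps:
n = 1020 (n = Mul(Add(Mul(Mul(1, 1), -2), 14), 85) = Mul(Add(Mul(1, -2), 14), 85) = Mul(Add(-2, 14), 85) = Mul(12, 85) = 1020)
Pow(Add(n, -41166), -1) = Pow(Add(1020, -41166), -1) = Pow(-40146, -1) = Rational(-1, 40146)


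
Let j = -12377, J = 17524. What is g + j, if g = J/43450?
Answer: -268881563/21725 ≈ -12377.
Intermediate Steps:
g = 8762/21725 (g = 17524/43450 = 17524*(1/43450) = 8762/21725 ≈ 0.40331)
g + j = 8762/21725 - 12377 = -268881563/21725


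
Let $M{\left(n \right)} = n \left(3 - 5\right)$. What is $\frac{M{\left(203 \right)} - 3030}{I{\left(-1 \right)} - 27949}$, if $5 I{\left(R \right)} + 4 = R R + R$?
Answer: $\frac{17180}{139749} \approx 0.12293$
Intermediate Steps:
$I{\left(R \right)} = - \frac{4}{5} + \frac{R}{5} + \frac{R^{2}}{5}$ ($I{\left(R \right)} = - \frac{4}{5} + \frac{R R + R}{5} = - \frac{4}{5} + \frac{R^{2} + R}{5} = - \frac{4}{5} + \frac{R + R^{2}}{5} = - \frac{4}{5} + \left(\frac{R}{5} + \frac{R^{2}}{5}\right) = - \frac{4}{5} + \frac{R}{5} + \frac{R^{2}}{5}$)
$M{\left(n \right)} = - 2 n$ ($M{\left(n \right)} = n \left(-2\right) = - 2 n$)
$\frac{M{\left(203 \right)} - 3030}{I{\left(-1 \right)} - 27949} = \frac{\left(-2\right) 203 - 3030}{\left(- \frac{4}{5} + \frac{1}{5} \left(-1\right) + \frac{\left(-1\right)^{2}}{5}\right) - 27949} = \frac{-406 - 3030}{\left(- \frac{4}{5} - \frac{1}{5} + \frac{1}{5} \cdot 1\right) - 27949} = - \frac{3436}{\left(- \frac{4}{5} - \frac{1}{5} + \frac{1}{5}\right) - 27949} = - \frac{3436}{- \frac{4}{5} - 27949} = - \frac{3436}{- \frac{139749}{5}} = \left(-3436\right) \left(- \frac{5}{139749}\right) = \frac{17180}{139749}$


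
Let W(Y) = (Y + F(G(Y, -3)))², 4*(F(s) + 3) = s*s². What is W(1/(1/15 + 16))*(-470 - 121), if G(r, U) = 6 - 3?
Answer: -7981824375/929296 ≈ -8589.1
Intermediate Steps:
G(r, U) = 3
F(s) = -3 + s³/4 (F(s) = -3 + (s*s²)/4 = -3 + s³/4)
W(Y) = (15/4 + Y)² (W(Y) = (Y + (-3 + (¼)*3³))² = (Y + (-3 + (¼)*27))² = (Y + (-3 + 27/4))² = (Y + 15/4)² = (15/4 + Y)²)
W(1/(1/15 + 16))*(-470 - 121) = ((15 + 4/(1/15 + 16))²/16)*(-470 - 121) = ((15 + 4/(1/15 + 16))²/16)*(-591) = ((15 + 4/(241/15))²/16)*(-591) = ((15 + 4*(15/241))²/16)*(-591) = ((15 + 60/241)²/16)*(-591) = ((3675/241)²/16)*(-591) = ((1/16)*(13505625/58081))*(-591) = (13505625/929296)*(-591) = -7981824375/929296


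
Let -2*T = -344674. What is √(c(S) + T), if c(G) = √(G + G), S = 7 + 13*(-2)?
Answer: √(172337 + I*√38) ≈ 415.13 + 0.007*I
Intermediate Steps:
T = 172337 (T = -½*(-344674) = 172337)
S = -19 (S = 7 - 26 = -19)
c(G) = √2*√G (c(G) = √(2*G) = √2*√G)
√(c(S) + T) = √(√2*√(-19) + 172337) = √(√2*(I*√19) + 172337) = √(I*√38 + 172337) = √(172337 + I*√38)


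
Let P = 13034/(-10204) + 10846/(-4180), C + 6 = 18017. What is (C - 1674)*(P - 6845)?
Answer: -27115987661648/242345 ≈ -1.1189e+8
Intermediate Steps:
C = 18011 (C = -6 + 18017 = 18011)
P = -938379/242345 (P = 13034*(-1/10204) + 10846*(-1/4180) = -6517/5102 - 493/190 = -938379/242345 ≈ -3.8721)
(C - 1674)*(P - 6845) = (18011 - 1674)*(-938379/242345 - 6845) = 16337*(-1659789904/242345) = -27115987661648/242345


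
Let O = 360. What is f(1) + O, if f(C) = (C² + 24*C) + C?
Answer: 386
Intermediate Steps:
f(C) = C² + 25*C
f(1) + O = 1*(25 + 1) + 360 = 1*26 + 360 = 26 + 360 = 386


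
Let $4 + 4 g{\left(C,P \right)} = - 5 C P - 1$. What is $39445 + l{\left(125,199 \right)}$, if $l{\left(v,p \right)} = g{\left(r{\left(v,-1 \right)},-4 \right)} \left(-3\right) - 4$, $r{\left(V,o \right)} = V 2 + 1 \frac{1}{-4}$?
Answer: $\frac{71397}{2} \approx 35699.0$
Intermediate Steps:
$r{\left(V,o \right)} = - \frac{1}{4} + 2 V$ ($r{\left(V,o \right)} = 2 V + 1 \left(- \frac{1}{4}\right) = 2 V - \frac{1}{4} = - \frac{1}{4} + 2 V$)
$g{\left(C,P \right)} = - \frac{5}{4} - \frac{5 C P}{4}$ ($g{\left(C,P \right)} = -1 + \frac{- 5 C P - 1}{4} = -1 + \frac{-1 - 5 C P}{4} = -1 - \left(\frac{1}{4} + \frac{5 C P}{4}\right) = - \frac{5}{4} - \frac{5 C P}{4}$)
$l{\left(v,p \right)} = \frac{7}{2} - 30 v$ ($l{\left(v,p \right)} = \left(- \frac{5}{4} - \frac{5}{4} \left(- \frac{1}{4} + 2 v\right) \left(-4\right)\right) \left(-3\right) - 4 = \left(- \frac{5}{4} + \left(- \frac{5}{4} + 10 v\right)\right) \left(-3\right) - 4 = \left(- \frac{5}{2} + 10 v\right) \left(-3\right) - 4 = \left(\frac{15}{2} - 30 v\right) - 4 = \frac{7}{2} - 30 v$)
$39445 + l{\left(125,199 \right)} = 39445 + \left(\frac{7}{2} - 3750\right) = 39445 - \frac{7493}{2} = \frac{71397}{2}$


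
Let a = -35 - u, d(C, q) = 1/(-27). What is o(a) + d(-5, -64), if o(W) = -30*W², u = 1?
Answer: -1049761/27 ≈ -38880.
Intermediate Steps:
d(C, q) = -1/27
a = -36 (a = -35 - 1*1 = -35 - 1 = -36)
o(a) + d(-5, -64) = -30*(-36)² - 1/27 = -30*1296 - 1/27 = -38880 - 1/27 = -1049761/27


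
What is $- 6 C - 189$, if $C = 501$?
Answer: $-3195$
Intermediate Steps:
$- 6 C - 189 = \left(-6\right) 501 - 189 = -3006 - 189 = -3195$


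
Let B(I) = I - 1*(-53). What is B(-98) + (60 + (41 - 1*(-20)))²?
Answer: 14596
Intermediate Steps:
B(I) = 53 + I (B(I) = I + 53 = 53 + I)
B(-98) + (60 + (41 - 1*(-20)))² = (53 - 98) + (60 + (41 - 1*(-20)))² = -45 + (60 + (41 + 20))² = -45 + (60 + 61)² = -45 + 121² = -45 + 14641 = 14596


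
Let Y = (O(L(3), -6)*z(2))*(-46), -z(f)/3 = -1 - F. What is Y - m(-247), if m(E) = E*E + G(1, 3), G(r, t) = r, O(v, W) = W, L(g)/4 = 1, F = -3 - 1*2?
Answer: -64322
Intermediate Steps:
F = -5 (F = -3 - 2 = -5)
L(g) = 4 (L(g) = 4*1 = 4)
z(f) = -12 (z(f) = -3*(-1 - 1*(-5)) = -3*(-1 + 5) = -3*4 = -12)
Y = -3312 (Y = -6*(-12)*(-46) = 72*(-46) = -3312)
m(E) = 1 + E² (m(E) = E*E + 1 = E² + 1 = 1 + E²)
Y - m(-247) = -3312 - (1 + (-247)²) = -3312 - (1 + 61009) = -3312 - 1*61010 = -3312 - 61010 = -64322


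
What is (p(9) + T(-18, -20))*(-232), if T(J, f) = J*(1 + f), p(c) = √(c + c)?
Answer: -79344 - 696*√2 ≈ -80328.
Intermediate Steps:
p(c) = √2*√c (p(c) = √(2*c) = √2*√c)
(p(9) + T(-18, -20))*(-232) = (√2*√9 - 18*(1 - 20))*(-232) = (√2*3 - 18*(-19))*(-232) = (3*√2 + 342)*(-232) = (342 + 3*√2)*(-232) = -79344 - 696*√2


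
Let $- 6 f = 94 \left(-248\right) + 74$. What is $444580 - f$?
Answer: $440707$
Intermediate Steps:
$f = 3873$ ($f = - \frac{94 \left(-248\right) + 74}{6} = - \frac{-23312 + 74}{6} = \left(- \frac{1}{6}\right) \left(-23238\right) = 3873$)
$444580 - f = 444580 - 3873 = 440707$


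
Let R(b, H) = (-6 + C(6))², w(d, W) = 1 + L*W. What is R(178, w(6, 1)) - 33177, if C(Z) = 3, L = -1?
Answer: -33168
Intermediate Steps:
w(d, W) = 1 - W
R(b, H) = 9 (R(b, H) = (-6 + 3)² = (-3)² = 9)
R(178, w(6, 1)) - 33177 = 9 - 33177 = -33168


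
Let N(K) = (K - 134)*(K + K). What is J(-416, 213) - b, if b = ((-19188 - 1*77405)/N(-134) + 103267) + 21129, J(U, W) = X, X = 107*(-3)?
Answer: -8957577215/71824 ≈ -1.2472e+5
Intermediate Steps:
N(K) = 2*K*(-134 + K) (N(K) = (-134 + K)*(2*K) = 2*K*(-134 + K))
X = -321
J(U, W) = -321
b = 8934521711/71824 (b = ((-19188 - 1*77405)/((2*(-134)*(-134 - 134))) + 103267) + 21129 = ((-19188 - 77405)/((2*(-134)*(-268))) + 103267) + 21129 = (-96593/71824 + 103267) + 21129 = 7416952415/71824 + 21129 = 8934521711/71824 ≈ 1.2439e+5)
J(-416, 213) - b = -321 - 1*8934521711/71824 = -321 - 8934521711/71824 = -8957577215/71824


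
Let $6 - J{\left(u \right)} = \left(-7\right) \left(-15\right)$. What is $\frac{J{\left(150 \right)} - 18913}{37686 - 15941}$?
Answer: $- \frac{19012}{21745} \approx -0.87432$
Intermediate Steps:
$J{\left(u \right)} = -99$ ($J{\left(u \right)} = 6 - \left(-7\right) \left(-15\right) = 6 - 105 = -99$)
$\frac{J{\left(150 \right)} - 18913}{37686 - 15941} = \frac{-99 - 18913}{37686 - 15941} = - \frac{19012}{21745}$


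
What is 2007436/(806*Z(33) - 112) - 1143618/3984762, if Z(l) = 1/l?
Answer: -21997950819473/959663515 ≈ -22923.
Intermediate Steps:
2007436/(806*Z(33) - 112) - 1143618/3984762 = 2007436/(806/33 - 112) - 1143618/3984762 = 2007436/(806*(1/33) - 112) - 1143618*1/3984762 = 2007436/(806/33 - 112) - 190603/664127 = 2007436/(-2890/33) - 190603/664127 = 2007436*(-33/2890) - 190603/664127 = -33122694/1445 - 190603/664127 = -21997950819473/959663515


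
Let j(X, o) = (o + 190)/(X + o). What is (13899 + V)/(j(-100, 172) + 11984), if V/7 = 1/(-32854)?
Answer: 8219479302/7089975335 ≈ 1.1593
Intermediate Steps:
j(X, o) = (190 + o)/(X + o)
V = -7/32854 (V = 7/(-32854) = 7*(-1/32854) = -7/32854 ≈ -0.00021306)
(13899 + V)/(j(-100, 172) + 11984) = (13899 - 7/32854)/((190 + 172)/(-100 + 172) + 11984) = 456637739/(32854*(362/72 + 11984)) = 456637739/(32854*((1/72)*362 + 11984)) = 456637739/(32854*(181/36 + 11984)) = 456637739/(32854*(431605/36)) = (456637739/32854)*(36/431605) = 8219479302/7089975335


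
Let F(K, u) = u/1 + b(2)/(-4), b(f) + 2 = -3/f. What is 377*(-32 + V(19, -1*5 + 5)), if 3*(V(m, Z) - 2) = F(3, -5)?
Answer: -94627/8 ≈ -11828.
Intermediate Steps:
b(f) = -2 - 3/f
F(K, u) = 7/8 + u (F(K, u) = u/1 + (-2 - 3/2)/(-4) = u*1 + (-2 - 3*1/2)*(-1/4) = u + (-2 - 3/2)*(-1/4) = u - 7/2*(-1/4) = u + 7/8 = 7/8 + u)
V(m, Z) = 5/8 (V(m, Z) = 2 + (7/8 - 5)/3 = 2 + (1/3)*(-33/8) = 2 - 11/8 = 5/8)
377*(-32 + V(19, -1*5 + 5)) = 377*(-32 + 5/8) = 377*(-251/8) = -94627/8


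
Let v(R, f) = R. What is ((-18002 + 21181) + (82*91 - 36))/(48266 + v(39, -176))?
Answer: 2121/9661 ≈ 0.21954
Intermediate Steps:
((-18002 + 21181) + (82*91 - 36))/(48266 + v(39, -176)) = ((-18002 + 21181) + (82*91 - 36))/(48266 + 39) = (3179 + (7462 - 36))/48305 = (3179 + 7426)*(1/48305) = 10605*(1/48305) = 2121/9661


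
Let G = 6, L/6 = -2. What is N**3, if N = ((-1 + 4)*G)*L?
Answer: -10077696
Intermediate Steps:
L = -12 (L = 6*(-2) = -12)
N = -216 (N = ((-1 + 4)*6)*(-12) = (3*6)*(-12) = 18*(-12) = -216)
N**3 = (-216)**3 = -10077696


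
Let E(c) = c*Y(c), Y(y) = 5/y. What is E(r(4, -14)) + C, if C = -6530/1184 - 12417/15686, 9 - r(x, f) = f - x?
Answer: -6067547/4643056 ≈ -1.3068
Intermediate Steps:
r(x, f) = 9 + x - f (r(x, f) = 9 - (f - x) = 9 + (x - f) = 9 + x - f)
E(c) = 5 (E(c) = c*(5/c) = 5)
C = -29282827/4643056 (C = -6530*1/1184 - 12417*1/15686 = -3265/592 - 12417/15686 = -29282827/4643056 ≈ -6.3068)
E(r(4, -14)) + C = 5 - 29282827/4643056 = -6067547/4643056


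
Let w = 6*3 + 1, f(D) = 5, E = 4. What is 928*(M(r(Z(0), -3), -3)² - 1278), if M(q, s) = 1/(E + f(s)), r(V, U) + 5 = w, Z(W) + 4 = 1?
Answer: -96063776/81 ≈ -1.1860e+6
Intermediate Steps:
Z(W) = -3 (Z(W) = -4 + 1 = -3)
w = 19 (w = 18 + 1 = 19)
r(V, U) = 14 (r(V, U) = -5 + 19 = 14)
M(q, s) = ⅑ (M(q, s) = 1/(4 + 5) = 1/9 = ⅑)
928*(M(r(Z(0), -3), -3)² - 1278) = 928*((⅑)² - 1278) = 928*(1/81 - 1278) = 928*(-103517/81) = -96063776/81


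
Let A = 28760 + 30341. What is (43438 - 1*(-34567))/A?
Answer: 78005/59101 ≈ 1.3199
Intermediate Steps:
A = 59101
(43438 - 1*(-34567))/A = (43438 - 1*(-34567))/59101 = (43438 + 34567)*(1/59101) = 78005*(1/59101) = 78005/59101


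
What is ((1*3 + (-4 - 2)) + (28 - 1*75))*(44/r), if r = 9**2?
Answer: -2200/81 ≈ -27.160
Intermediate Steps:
r = 81
((1*3 + (-4 - 2)) + (28 - 1*75))*(44/r) = ((1*3 + (-4 - 2)) + (28 - 1*75))*(44/81) = ((3 - 6) + (28 - 75))*(44*(1/81)) = (-3 - 47)*(44/81) = -50*44/81 = -2200/81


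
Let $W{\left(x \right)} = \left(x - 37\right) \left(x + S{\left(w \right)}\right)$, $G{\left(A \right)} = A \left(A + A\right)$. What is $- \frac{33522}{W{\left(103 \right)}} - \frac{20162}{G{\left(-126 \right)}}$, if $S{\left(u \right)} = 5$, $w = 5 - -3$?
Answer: $- \frac{233045}{43659} \approx -5.3378$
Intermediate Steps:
$G{\left(A \right)} = 2 A^{2}$ ($G{\left(A \right)} = A 2 A = 2 A^{2}$)
$w = 8$ ($w = 5 + 3 = 8$)
$W{\left(x \right)} = \left(-37 + x\right) \left(5 + x\right)$ ($W{\left(x \right)} = \left(x - 37\right) \left(x + 5\right) = \left(-37 + x\right) \left(5 + x\right)$)
$- \frac{33522}{W{\left(103 \right)}} - \frac{20162}{G{\left(-126 \right)}} = - \frac{33522}{-185 + 103^{2} - 3296} - \frac{20162}{2 \left(-126\right)^{2}} = - \frac{33522}{-185 + 10609 - 3296} - \frac{20162}{2 \cdot 15876} = - \frac{33522}{7128} - \frac{20162}{31752} = \left(-33522\right) \frac{1}{7128} - \frac{10081}{15876} = - \frac{5587}{1188} - \frac{10081}{15876} = - \frac{233045}{43659}$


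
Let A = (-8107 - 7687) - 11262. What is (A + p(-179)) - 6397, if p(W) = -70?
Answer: -33523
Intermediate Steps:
A = -27056 (A = -15794 - 11262 = -27056)
(A + p(-179)) - 6397 = (-27056 - 70) - 6397 = -27126 - 6397 = -33523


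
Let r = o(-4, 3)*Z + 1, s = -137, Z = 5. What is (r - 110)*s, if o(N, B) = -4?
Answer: 17673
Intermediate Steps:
r = -19 (r = -4*5 + 1 = -20 + 1 = -19)
(r - 110)*s = (-19 - 110)*(-137) = -129*(-137) = 17673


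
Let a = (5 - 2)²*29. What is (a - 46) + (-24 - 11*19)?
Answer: -18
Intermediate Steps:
a = 261 (a = 3²*29 = 9*29 = 261)
(a - 46) + (-24 - 11*19) = (261 - 46) + (-24 - 11*19) = 215 + (-24 - 209) = 215 - 233 = -18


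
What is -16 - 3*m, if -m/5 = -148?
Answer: -2236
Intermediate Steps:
m = 740 (m = -5*(-148) = 740)
-16 - 3*m = -16 - 3*740 = -16 - 2220 = -2236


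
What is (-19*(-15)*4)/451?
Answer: 1140/451 ≈ 2.5277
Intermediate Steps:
(-19*(-15)*4)/451 = (285*4)*(1/451) = 1140*(1/451) = 1140/451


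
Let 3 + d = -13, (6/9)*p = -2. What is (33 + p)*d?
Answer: -480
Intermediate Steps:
p = -3 (p = (3/2)*(-2) = -3)
d = -16 (d = -3 - 13 = -16)
(33 + p)*d = (33 - 3)*(-16) = 30*(-16) = -480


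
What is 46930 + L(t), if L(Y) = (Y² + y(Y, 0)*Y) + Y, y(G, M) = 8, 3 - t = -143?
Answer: 69560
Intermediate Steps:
t = 146 (t = 3 - 1*(-143) = 3 + 143 = 146)
L(Y) = Y² + 9*Y (L(Y) = (Y² + 8*Y) + Y = Y² + 9*Y)
46930 + L(t) = 46930 + 146*(9 + 146) = 46930 + 146*155 = 46930 + 22630 = 69560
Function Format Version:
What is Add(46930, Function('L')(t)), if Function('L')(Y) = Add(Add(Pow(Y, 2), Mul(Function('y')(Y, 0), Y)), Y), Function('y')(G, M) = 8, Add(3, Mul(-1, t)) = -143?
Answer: 69560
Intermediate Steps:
t = 146 (t = Add(3, Mul(-1, -143)) = Add(3, 143) = 146)
Function('L')(Y) = Add(Pow(Y, 2), Mul(9, Y)) (Function('L')(Y) = Add(Add(Pow(Y, 2), Mul(8, Y)), Y) = Add(Pow(Y, 2), Mul(9, Y)))
Add(46930, Function('L')(t)) = Add(46930, Mul(146, Add(9, 146))) = Add(46930, Mul(146, 155)) = Add(46930, 22630) = 69560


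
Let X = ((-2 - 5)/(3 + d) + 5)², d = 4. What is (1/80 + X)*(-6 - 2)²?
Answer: 5124/5 ≈ 1024.8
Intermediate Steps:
X = 16 (X = ((-2 - 5)/(3 + 4) + 5)² = (-7/7 + 5)² = (-7*⅐ + 5)² = (-1 + 5)² = 4² = 16)
(1/80 + X)*(-6 - 2)² = (1/80 + 16)*(-6 - 2)² = (1/80 + 16)*(-8)² = (1281/80)*64 = 5124/5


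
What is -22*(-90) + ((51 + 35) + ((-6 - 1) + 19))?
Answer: 2078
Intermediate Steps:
-22*(-90) + ((51 + 35) + ((-6 - 1) + 19)) = 1980 + (86 + (-7 + 19)) = 1980 + (86 + 12) = 1980 + 98 = 2078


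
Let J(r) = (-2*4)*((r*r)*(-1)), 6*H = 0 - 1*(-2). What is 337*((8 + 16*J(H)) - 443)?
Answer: -1276219/9 ≈ -1.4180e+5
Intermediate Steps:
H = 1/3 (H = (0 - 1*(-2))/6 = (0 + 2)/6 = (1/6)*2 = 1/3 ≈ 0.33333)
J(r) = 8*r**2 (J(r) = -8*r**2*(-1) = -(-8)*r**2 = 8*r**2)
337*((8 + 16*J(H)) - 443) = 337*((8 + 16*(8*(1/3)**2)) - 443) = 337*((8 + 16*(8*(1/9))) - 443) = 337*((8 + 16*(8/9)) - 443) = 337*((8 + 128/9) - 443) = 337*(200/9 - 443) = 337*(-3787/9) = -1276219/9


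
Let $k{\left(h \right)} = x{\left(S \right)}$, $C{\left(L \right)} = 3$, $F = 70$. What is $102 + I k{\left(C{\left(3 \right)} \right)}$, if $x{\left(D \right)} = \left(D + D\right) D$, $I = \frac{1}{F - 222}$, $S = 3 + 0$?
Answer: $\frac{7743}{76} \approx 101.88$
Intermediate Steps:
$S = 3$
$I = - \frac{1}{152}$ ($I = \frac{1}{70 - 222} = \frac{1}{-152} = - \frac{1}{152} \approx -0.0065789$)
$x{\left(D \right)} = 2 D^{2}$ ($x{\left(D \right)} = 2 D D = 2 D^{2}$)
$k{\left(h \right)} = 18$ ($k{\left(h \right)} = 2 \cdot 3^{2} = 2 \cdot 9 = 18$)
$102 + I k{\left(C{\left(3 \right)} \right)} = 102 - \frac{9}{76} = \frac{7743}{76}$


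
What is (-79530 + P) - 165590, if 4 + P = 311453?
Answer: 66329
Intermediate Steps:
P = 311449 (P = -4 + 311453 = 311449)
(-79530 + P) - 165590 = (-79530 + 311449) - 165590 = 231919 - 165590 = 66329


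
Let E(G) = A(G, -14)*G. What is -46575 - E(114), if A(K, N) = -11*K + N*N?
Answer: 74037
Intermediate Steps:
A(K, N) = N² - 11*K (A(K, N) = -11*K + N² = N² - 11*K)
E(G) = G*(196 - 11*G) (E(G) = ((-14)² - 11*G)*G = (196 - 11*G)*G = G*(196 - 11*G))
-46575 - E(114) = -46575 - 114*(196 - 11*114) = -46575 - 114*(196 - 1254) = -46575 - 114*(-1058) = -46575 - 1*(-120612) = -46575 + 120612 = 74037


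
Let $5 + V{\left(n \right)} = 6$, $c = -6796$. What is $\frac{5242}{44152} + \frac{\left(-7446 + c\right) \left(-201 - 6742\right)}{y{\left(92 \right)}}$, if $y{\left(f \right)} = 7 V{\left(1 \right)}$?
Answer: $\frac{2182923598003}{154532} \approx 1.4126 \cdot 10^{7}$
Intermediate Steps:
$V{\left(n \right)} = 1$ ($V{\left(n \right)} = -5 + 6 = 1$)
$y{\left(f \right)} = 7$ ($y{\left(f \right)} = 7 \cdot 1 = 7$)
$\frac{5242}{44152} + \frac{\left(-7446 + c\right) \left(-201 - 6742\right)}{y{\left(92 \right)}} = \frac{5242}{44152} + \frac{\left(-7446 - 6796\right) \left(-201 - 6742\right)}{7} = 5242 \cdot \frac{1}{44152} + \left(-14242\right) \left(-6943\right) \frac{1}{7} = \frac{2621}{22076} + 98882206 \cdot \frac{1}{7} = \frac{2621}{22076} + \frac{98882206}{7} = \frac{2182923598003}{154532}$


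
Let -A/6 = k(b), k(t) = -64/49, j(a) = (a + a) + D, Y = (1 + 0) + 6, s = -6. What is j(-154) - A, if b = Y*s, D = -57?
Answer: -18269/49 ≈ -372.84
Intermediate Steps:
Y = 7 (Y = 1 + 6 = 7)
j(a) = -57 + 2*a (j(a) = (a + a) - 57 = 2*a - 57 = -57 + 2*a)
b = -42 (b = 7*(-6) = -42)
k(t) = -64/49 (k(t) = -64*1/49 = -64/49)
A = 384/49 (A = -6*(-64/49) = 384/49 ≈ 7.8367)
j(-154) - A = (-57 + 2*(-154)) - 1*384/49 = (-57 - 308) - 384/49 = -365 - 384/49 = -18269/49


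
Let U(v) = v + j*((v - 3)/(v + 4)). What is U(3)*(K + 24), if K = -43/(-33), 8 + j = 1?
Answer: 835/11 ≈ 75.909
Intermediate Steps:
j = -7 (j = -8 + 1 = -7)
U(v) = v - 7*(-3 + v)/(4 + v) (U(v) = v - 7*(v - 3)/(v + 4) = v - 7*(-3 + v)/(4 + v))
K = 43/33 (K = -43*(-1/33) = 43/33 ≈ 1.3030)
U(3)*(K + 24) = ((21 + 3² - 3*3)/(4 + 3))*(43/33 + 24) = ((21 + 9 - 9)/7)*(835/33) = ((⅐)*21)*(835/33) = 3*(835/33) = 835/11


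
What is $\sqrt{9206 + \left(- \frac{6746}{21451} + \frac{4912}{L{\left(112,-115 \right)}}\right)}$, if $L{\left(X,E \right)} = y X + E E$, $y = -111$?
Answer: $\frac{2 \sqrt{666391927583528614}}{17010643} \approx 95.979$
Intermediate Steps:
$L{\left(X,E \right)} = E^{2} - 111 X$ ($L{\left(X,E \right)} = - 111 X + E E = - 111 X + E^{2} = E^{2} - 111 X$)
$\sqrt{9206 + \left(- \frac{6746}{21451} + \frac{4912}{L{\left(112,-115 \right)}}\right)} = \sqrt{9206 + \left(- \frac{6746}{21451} + \frac{4912}{\left(-115\right)^{2} - 12432}\right)} = \sqrt{9206 + \left(\left(-6746\right) \frac{1}{21451} + \frac{4912}{13225 - 12432}\right)} = \sqrt{9206 - \left(\frac{6746}{21451} - \frac{4912}{793}\right)} = \sqrt{9206 + \left(- \frac{6746}{21451} + 4912 \cdot \frac{1}{793}\right)} = \sqrt{9206 + \left(- \frac{6746}{21451} + \frac{4912}{793}\right)} = \sqrt{9206 + \frac{100017734}{17010643}} = \sqrt{\frac{156699997192}{17010643}} = \frac{2 \sqrt{666391927583528614}}{17010643}$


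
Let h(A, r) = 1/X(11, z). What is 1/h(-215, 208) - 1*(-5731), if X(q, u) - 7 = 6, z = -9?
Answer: 5744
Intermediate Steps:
X(q, u) = 13 (X(q, u) = 7 + 6 = 13)
h(A, r) = 1/13
1/h(-215, 208) - 1*(-5731) = 1/(1/13) - 1*(-5731) = 13 + 5731 = 5744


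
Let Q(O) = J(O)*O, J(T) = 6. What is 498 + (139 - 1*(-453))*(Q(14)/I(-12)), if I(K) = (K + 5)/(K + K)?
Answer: 170994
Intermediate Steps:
I(K) = (5 + K)/(2*K) (I(K) = (5 + K)/((2*K)) = (5 + K)*(1/(2*K)) = (5 + K)/(2*K))
Q(O) = 6*O
498 + (139 - 1*(-453))*(Q(14)/I(-12)) = 498 + (139 - 1*(-453))*((6*14)/(((1/2)*(5 - 12)/(-12)))) = 498 + (139 + 453)*(84/(((1/2)*(-1/12)*(-7)))) = 498 + 592*(84/(7/24)) = 498 + 592*(84*(24/7)) = 498 + 592*288 = 498 + 170496 = 170994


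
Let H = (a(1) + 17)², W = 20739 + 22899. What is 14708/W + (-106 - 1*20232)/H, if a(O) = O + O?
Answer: -441100028/7876659 ≈ -56.001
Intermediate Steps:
a(O) = 2*O
W = 43638
H = 361 (H = (2*1 + 17)² = (2 + 17)² = 19² = 361)
14708/W + (-106 - 1*20232)/H = 14708/43638 + (-106 - 1*20232)/361 = 14708*(1/43638) + (-106 - 20232)*(1/361) = 7354/21819 - 20338*1/361 = 7354/21819 - 20338/361 = -441100028/7876659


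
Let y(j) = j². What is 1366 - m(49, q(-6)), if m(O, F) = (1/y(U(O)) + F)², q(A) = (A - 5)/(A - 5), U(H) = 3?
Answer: 110546/81 ≈ 1364.8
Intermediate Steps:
q(A) = 1 (q(A) = (-5 + A)/(-5 + A) = 1)
m(O, F) = (⅑ + F)² (m(O, F) = (1/(3²) + F)² = (1/9 + F)² = (⅑ + F)²)
1366 - m(49, q(-6)) = 1366 - (1 + 9*1)²/81 = 1366 - (1 + 9)²/81 = 1366 - 10²/81 = 1366 - 100/81 = 110546/81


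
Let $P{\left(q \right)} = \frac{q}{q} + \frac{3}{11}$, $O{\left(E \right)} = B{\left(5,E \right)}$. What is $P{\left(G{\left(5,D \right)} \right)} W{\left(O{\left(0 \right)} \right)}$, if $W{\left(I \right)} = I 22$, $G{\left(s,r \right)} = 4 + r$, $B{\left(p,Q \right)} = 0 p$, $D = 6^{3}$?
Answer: $0$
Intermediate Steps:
$D = 216$
$B{\left(p,Q \right)} = 0$
$O{\left(E \right)} = 0$
$P{\left(q \right)} = \frac{14}{11}$ ($P{\left(q \right)} = 1 + 3 \cdot \frac{1}{11} = 1 + \frac{3}{11} = \frac{14}{11}$)
$W{\left(I \right)} = 22 I$
$P{\left(G{\left(5,D \right)} \right)} W{\left(O{\left(0 \right)} \right)} = \frac{14 \cdot 22 \cdot 0}{11} = \frac{14}{11} \cdot 0 = 0$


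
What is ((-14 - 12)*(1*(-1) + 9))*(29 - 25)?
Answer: -832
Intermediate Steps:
((-14 - 12)*(1*(-1) + 9))*(29 - 25) = -26*(-1 + 9)*4 = -26*8*4 = -208*4 = -832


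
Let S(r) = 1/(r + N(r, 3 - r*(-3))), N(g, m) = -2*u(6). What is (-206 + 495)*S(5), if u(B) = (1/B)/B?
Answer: 5202/89 ≈ 58.449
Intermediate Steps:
u(B) = B**(-2) (u(B) = 1/(B*B) = B**(-2))
N(g, m) = -1/18 (N(g, m) = -2/6**2 = -2*1/36 = -1/18)
S(r) = 1/(-1/18 + r) (S(r) = 1/(r - 1/18) = 1/(-1/18 + r))
(-206 + 495)*S(5) = (-206 + 495)*(18/(-1 + 18*5)) = 289*(18/(-1 + 90)) = 289*(18/89) = 5202/89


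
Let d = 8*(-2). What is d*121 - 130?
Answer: -2066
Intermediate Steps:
d = -16
d*121 - 130 = -16*121 - 130 = -1936 - 130 = -2066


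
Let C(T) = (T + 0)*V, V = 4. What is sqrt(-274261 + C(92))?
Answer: I*sqrt(273893) ≈ 523.35*I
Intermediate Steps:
C(T) = 4*T (C(T) = (T + 0)*4 = T*4 = 4*T)
sqrt(-274261 + C(92)) = sqrt(-274261 + 4*92) = sqrt(-274261 + 368) = sqrt(-273893) = I*sqrt(273893)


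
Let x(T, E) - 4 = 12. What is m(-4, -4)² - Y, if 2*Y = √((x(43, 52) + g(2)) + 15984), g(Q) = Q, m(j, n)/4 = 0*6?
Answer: -3*√1778/2 ≈ -63.250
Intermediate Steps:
m(j, n) = 0 (m(j, n) = 4*(0*6) = 4*0 = 0)
x(T, E) = 16 (x(T, E) = 4 + 12 = 16)
Y = 3*√1778/2 (Y = √((16 + 2) + 15984)/2 = √(18 + 15984)/2 = √16002/2 = (3*√1778)/2 = 3*√1778/2 ≈ 63.250)
m(-4, -4)² - Y = 0² - 3*√1778/2 = 0 - 3*√1778/2 = -3*√1778/2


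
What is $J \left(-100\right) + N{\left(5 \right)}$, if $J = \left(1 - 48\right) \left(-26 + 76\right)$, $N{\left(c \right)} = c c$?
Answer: $235025$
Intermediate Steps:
$N{\left(c \right)} = c^{2}$
$J = -2350$ ($J = \left(-47\right) 50 = -2350$)
$J \left(-100\right) + N{\left(5 \right)} = \left(-2350\right) \left(-100\right) + 5^{2} = 235000 + 25 = 235025$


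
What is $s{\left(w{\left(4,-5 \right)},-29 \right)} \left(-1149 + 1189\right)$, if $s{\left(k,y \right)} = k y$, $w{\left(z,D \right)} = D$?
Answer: $5800$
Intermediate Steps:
$s{\left(w{\left(4,-5 \right)},-29 \right)} \left(-1149 + 1189\right) = \left(-5\right) \left(-29\right) \left(-1149 + 1189\right) = 145 \cdot 40 = 5800$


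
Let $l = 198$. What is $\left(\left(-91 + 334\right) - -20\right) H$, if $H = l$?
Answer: $52074$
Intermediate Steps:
$H = 198$
$\left(\left(-91 + 334\right) - -20\right) H = \left(\left(-91 + 334\right) - -20\right) 198 = \left(243 + 20\right) 198 = 263 \cdot 198 = 52074$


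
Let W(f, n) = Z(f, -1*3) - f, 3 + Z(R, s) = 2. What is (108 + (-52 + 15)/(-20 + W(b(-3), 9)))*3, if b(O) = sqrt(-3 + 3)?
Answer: 2305/7 ≈ 329.29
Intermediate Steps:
b(O) = 0 (b(O) = sqrt(0) = 0)
Z(R, s) = -1 (Z(R, s) = -3 + 2 = -1)
W(f, n) = -1 - f
(108 + (-52 + 15)/(-20 + W(b(-3), 9)))*3 = (108 + (-52 + 15)/(-20 + (-1 - 1*0)))*3 = (108 - 37/(-20 + (-1 + 0)))*3 = (108 - 37/(-20 - 1))*3 = (108 - 37/(-21))*3 = (108 - 37*(-1/21))*3 = (108 + 37/21)*3 = (2305/21)*3 = 2305/7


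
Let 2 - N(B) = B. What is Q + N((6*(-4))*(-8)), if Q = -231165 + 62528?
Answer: -168827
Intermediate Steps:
N(B) = 2 - B
Q = -168637
Q + N((6*(-4))*(-8)) = -168637 + (2 - 6*(-4)*(-8)) = -168637 + (2 - (-24)*(-8)) = -168637 + (2 - 1*192) = -168637 + (2 - 192) = -168637 - 190 = -168827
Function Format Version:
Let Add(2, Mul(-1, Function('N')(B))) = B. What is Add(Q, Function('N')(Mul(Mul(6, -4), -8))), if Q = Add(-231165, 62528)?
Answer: -168827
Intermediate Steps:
Function('N')(B) = Add(2, Mul(-1, B))
Q = -168637
Add(Q, Function('N')(Mul(Mul(6, -4), -8))) = Add(-168637, Add(2, Mul(-1, Mul(Mul(6, -4), -8)))) = Add(-168637, Add(2, Mul(-1, Mul(-24, -8)))) = Add(-168637, Add(2, Mul(-1, 192))) = Add(-168637, Add(2, -192)) = Add(-168637, -190) = -168827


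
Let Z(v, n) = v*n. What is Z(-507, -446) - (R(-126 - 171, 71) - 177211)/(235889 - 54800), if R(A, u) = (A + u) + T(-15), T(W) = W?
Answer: 40948384310/181089 ≈ 2.2612e+5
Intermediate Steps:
Z(v, n) = n*v
R(A, u) = -15 + A + u (R(A, u) = (A + u) - 15 = -15 + A + u)
Z(-507, -446) - (R(-126 - 171, 71) - 177211)/(235889 - 54800) = -446*(-507) - ((-15 + (-126 - 171) + 71) - 177211)/(235889 - 54800) = 226122 - ((-15 - 297 + 71) - 177211)/181089 = 226122 - (-241 - 177211)/181089 = 226122 - (-177452)/181089 = 226122 - 1*(-177452/181089) = 226122 + 177452/181089 = 40948384310/181089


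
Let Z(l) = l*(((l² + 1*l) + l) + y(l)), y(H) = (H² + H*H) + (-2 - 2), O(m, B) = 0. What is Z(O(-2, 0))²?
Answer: 0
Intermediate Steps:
y(H) = -4 + 2*H² (y(H) = (H² + H²) - 4 = 2*H² - 4 = -4 + 2*H²)
Z(l) = l*(-4 + 2*l + 3*l²) (Z(l) = l*(((l² + 1*l) + l) + (-4 + 2*l²)) = l*(((l² + l) + l) + (-4 + 2*l²)) = l*(((l + l²) + l) + (-4 + 2*l²)) = l*((l² + 2*l) + (-4 + 2*l²)) = l*(-4 + 2*l + 3*l²))
Z(O(-2, 0))² = (0*(-4 + 2*0 + 3*0²))² = (0*(-4 + 0 + 3*0))² = (0*(-4 + 0 + 0))² = (0*(-4))² = 0² = 0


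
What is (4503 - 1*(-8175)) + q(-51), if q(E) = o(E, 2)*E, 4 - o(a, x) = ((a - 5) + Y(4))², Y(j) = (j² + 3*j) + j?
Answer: 41850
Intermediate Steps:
Y(j) = j² + 4*j
o(a, x) = 4 - (27 + a)² (o(a, x) = 4 - ((a - 5) + 4*(4 + 4))² = 4 - ((-5 + a) + 4*8)² = 4 - ((-5 + a) + 32)² = 4 - (27 + a)²)
q(E) = E*(4 - (27 + E)²) (q(E) = (4 - (27 + E)²)*E = E*(4 - (27 + E)²))
(4503 - 1*(-8175)) + q(-51) = (4503 - 1*(-8175)) - 1*(-51)*(-4 + (27 - 51)²) = (4503 + 8175) - 1*(-51)*(-4 + (-24)²) = 12678 - 1*(-51)*(-4 + 576) = 12678 - 1*(-51)*572 = 12678 + 29172 = 41850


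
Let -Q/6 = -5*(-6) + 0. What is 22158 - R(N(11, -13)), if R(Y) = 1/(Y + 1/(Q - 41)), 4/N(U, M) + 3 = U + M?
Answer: 19699567/889 ≈ 22159.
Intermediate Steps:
Q = -180 (Q = -6*(-5*(-6) + 0) = -6*(30 + 0) = -6*30 = -180)
N(U, M) = 4/(-3 + M + U) (N(U, M) = 4/(-3 + (U + M)) = 4/(-3 + (M + U)) = 4/(-3 + M + U))
R(Y) = 1/(-1/221 + Y) (R(Y) = 1/(Y + 1/(-180 - 41)) = 1/(Y + 1/(-221)) = 1/(Y - 1/221) = 1/(-1/221 + Y))
22158 - R(N(11, -13)) = 22158 - 221/(-1 + 221*(4/(-3 - 13 + 11))) = 22158 - 221/(-1 + 221*(4/(-5))) = 22158 - 221/(-1 + 221*(4*(-⅕))) = 22158 - 221/(-1 + 221*(-⅘)) = 22158 - 221/(-1 - 884/5) = 22158 - 221/(-889/5) = 22158 - 221*(-5)/889 = 22158 - 1*(-1105/889) = 22158 + 1105/889 = 19699567/889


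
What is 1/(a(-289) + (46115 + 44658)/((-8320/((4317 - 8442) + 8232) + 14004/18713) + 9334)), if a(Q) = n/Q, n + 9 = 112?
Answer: 207288074819518/1942271370186941 ≈ 0.10672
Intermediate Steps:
n = 103 (n = -9 + 112 = 103)
a(Q) = 103/Q
1/(a(-289) + (46115 + 44658)/((-8320/((4317 - 8442) + 8232) + 14004/18713) + 9334)) = 1/(103/(-289) + (46115 + 44658)/((-8320/((4317 - 8442) + 8232) + 14004/18713) + 9334)) = 1/(103*(-1/289) + 90773/((-8320/(-4125 + 8232) + 14004*(1/18713)) + 9334)) = 1/(-103/289 + 90773/((-8320/4107 + 14004/18713) + 9334)) = 1/(-103/289 + 90773/(-98177732/76854291 + 9334)) = 1/(-103/289 + 90773/(717259774462/76854291)) = 1/(-103/289 + 90773*(76854291/717259774462)) = 1/(-103/289 + 6976294556943/717259774462) = 1/(1942271370186941/207288074819518) = 207288074819518/1942271370186941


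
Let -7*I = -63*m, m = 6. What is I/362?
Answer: 27/181 ≈ 0.14917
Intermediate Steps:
I = 54 (I = -(-9)*6 = -⅐*(-378) = 54)
I/362 = 54/362 = 54*(1/362) = 27/181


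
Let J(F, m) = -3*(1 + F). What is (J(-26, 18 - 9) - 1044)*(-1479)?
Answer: 1433151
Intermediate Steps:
J(F, m) = -3 - 3*F
(J(-26, 18 - 9) - 1044)*(-1479) = ((-3 - 3*(-26)) - 1044)*(-1479) = ((-3 + 78) - 1044)*(-1479) = (75 - 1044)*(-1479) = -969*(-1479) = 1433151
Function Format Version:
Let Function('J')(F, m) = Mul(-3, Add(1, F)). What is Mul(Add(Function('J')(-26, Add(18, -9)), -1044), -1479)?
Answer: 1433151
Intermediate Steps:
Function('J')(F, m) = Add(-3, Mul(-3, F))
Mul(Add(Function('J')(-26, Add(18, -9)), -1044), -1479) = Mul(Add(Add(-3, Mul(-3, -26)), -1044), -1479) = Mul(Add(Add(-3, 78), -1044), -1479) = Mul(Add(75, -1044), -1479) = Mul(-969, -1479) = 1433151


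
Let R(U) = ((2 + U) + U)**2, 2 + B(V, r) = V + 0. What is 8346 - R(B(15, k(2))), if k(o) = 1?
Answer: 7562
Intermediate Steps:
B(V, r) = -2 + V (B(V, r) = -2 + (V + 0) = -2 + V)
R(U) = (2 + 2*U)**2
8346 - R(B(15, k(2))) = 8346 - 4*(1 + (-2 + 15))**2 = 8346 - 4*(1 + 13)**2 = 8346 - 4*14**2 = 8346 - 4*196 = 8346 - 1*784 = 8346 - 784 = 7562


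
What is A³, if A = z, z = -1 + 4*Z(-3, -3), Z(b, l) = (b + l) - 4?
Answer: -68921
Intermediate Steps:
Z(b, l) = -4 + b + l
z = -41 (z = -1 + 4*(-4 - 3 - 3) = -1 + 4*(-10) = -1 - 40 = -41)
A = -41
A³ = (-41)³ = -68921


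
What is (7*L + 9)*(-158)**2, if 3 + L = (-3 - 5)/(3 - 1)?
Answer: -998560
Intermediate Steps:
L = -7 (L = -3 + (-3 - 5)/(3 - 1) = -3 - 8/2 = -3 - 8*1/2 = -3 - 4 = -7)
(7*L + 9)*(-158)**2 = (7*(-7) + 9)*(-158)**2 = (-49 + 9)*24964 = -40*24964 = -998560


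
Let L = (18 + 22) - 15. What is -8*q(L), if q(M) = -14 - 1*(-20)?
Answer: -48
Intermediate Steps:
L = 25 (L = 40 - 15 = 25)
q(M) = 6 (q(M) = -14 + 20 = 6)
-8*q(L) = -8*6 = -48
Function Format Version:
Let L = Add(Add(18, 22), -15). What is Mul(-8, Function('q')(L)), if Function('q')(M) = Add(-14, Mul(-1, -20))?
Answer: -48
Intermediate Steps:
L = 25 (L = Add(40, -15) = 25)
Function('q')(M) = 6 (Function('q')(M) = Add(-14, 20) = 6)
Mul(-8, Function('q')(L)) = Mul(-8, 6) = -48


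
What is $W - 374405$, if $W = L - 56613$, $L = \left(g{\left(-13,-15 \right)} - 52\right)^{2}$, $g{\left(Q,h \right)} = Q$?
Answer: $-426793$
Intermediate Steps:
$L = 4225$ ($L = \left(-13 - 52\right)^{2} = \left(-65\right)^{2} = 4225$)
$W = -52388$ ($W = 4225 - 56613 = -52388$)
$W - 374405 = -52388 - 374405 = -426793$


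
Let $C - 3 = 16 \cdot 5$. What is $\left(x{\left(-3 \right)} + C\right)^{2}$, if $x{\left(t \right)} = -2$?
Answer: $6561$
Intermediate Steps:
$C = 83$ ($C = 3 + 16 \cdot 5 = 3 + 80 = 83$)
$\left(x{\left(-3 \right)} + C\right)^{2} = \left(-2 + 83\right)^{2} = 81^{2} = 6561$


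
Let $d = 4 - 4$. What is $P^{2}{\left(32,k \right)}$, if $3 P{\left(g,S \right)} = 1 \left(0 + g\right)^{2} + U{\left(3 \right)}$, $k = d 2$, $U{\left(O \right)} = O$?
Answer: $\frac{1054729}{9} \approx 1.1719 \cdot 10^{5}$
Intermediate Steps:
$d = 0$ ($d = 4 - 4 = 0$)
$k = 0$ ($k = 0 \cdot 2 = 0$)
$P{\left(g,S \right)} = 1 + \frac{g^{2}}{3}$ ($P{\left(g,S \right)} = \frac{1 \left(0 + g\right)^{2} + 3}{3} = \frac{1 g^{2} + 3}{3} = \frac{g^{2} + 3}{3} = \frac{3 + g^{2}}{3} = 1 + \frac{g^{2}}{3}$)
$P^{2}{\left(32,k \right)} = \left(1 + \frac{32^{2}}{3}\right)^{2} = \left(1 + \frac{1}{3} \cdot 1024\right)^{2} = \left(1 + \frac{1024}{3}\right)^{2} = \left(\frac{1027}{3}\right)^{2} = \frac{1054729}{9}$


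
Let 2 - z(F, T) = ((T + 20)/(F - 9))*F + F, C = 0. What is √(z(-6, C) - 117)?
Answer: 3*I*√13 ≈ 10.817*I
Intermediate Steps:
z(F, T) = 2 - F - F*(20 + T)/(-9 + F) (z(F, T) = 2 - (((T + 20)/(F - 9))*F + F) = 2 - (((20 + T)/(-9 + F))*F + F) = 2 - (F*(20 + T)/(-9 + F) + F) = 2 - (F + F*(20 + T)/(-9 + F)) = 2 + (-F - F*(20 + T)/(-9 + F)) = 2 - F - F*(20 + T)/(-9 + F))
√(z(-6, C) - 117) = √((-18 - 1*(-6)² - 9*(-6) - 1*(-6)*0)/(-9 - 6) - 117) = √((-18 - 1*36 + 54 + 0)/(-15) - 117) = √(-(-18 - 36 + 54 + 0)/15 - 117) = √(-1/15*0 - 117) = √(0 - 117) = √(-117) = 3*I*√13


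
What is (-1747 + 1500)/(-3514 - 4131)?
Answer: 247/7645 ≈ 0.032309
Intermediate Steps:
(-1747 + 1500)/(-3514 - 4131) = -247/(-7645) = -247*(-1/7645) = 247/7645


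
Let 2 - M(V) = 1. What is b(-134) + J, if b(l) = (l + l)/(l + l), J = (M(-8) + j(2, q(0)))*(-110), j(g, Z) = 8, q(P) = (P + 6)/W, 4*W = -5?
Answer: -989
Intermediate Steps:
W = -5/4 (W = (¼)*(-5) = -5/4 ≈ -1.2500)
M(V) = 1 (M(V) = 2 - 1*1 = 2 - 1 = 1)
q(P) = -24/5 - 4*P/5 (q(P) = (P + 6)/(-5/4) = (6 + P)*(-⅘) = -24/5 - 4*P/5)
J = -990 (J = (1 + 8)*(-110) = 9*(-110) = -990)
b(l) = 1 (b(l) = (2*l)/((2*l)) = (2*l)*(1/(2*l)) = 1)
b(-134) + J = 1 - 990 = -989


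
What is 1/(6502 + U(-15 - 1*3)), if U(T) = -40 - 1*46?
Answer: 1/6416 ≈ 0.00015586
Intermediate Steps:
U(T) = -86 (U(T) = -40 - 46 = -86)
1/(6502 + U(-15 - 1*3)) = 1/(6502 - 86) = 1/6416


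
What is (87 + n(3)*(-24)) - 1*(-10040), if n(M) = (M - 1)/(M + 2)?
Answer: 50587/5 ≈ 10117.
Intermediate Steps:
n(M) = (-1 + M)/(2 + M)
(87 + n(3)*(-24)) - 1*(-10040) = (87 + ((-1 + 3)/(2 + 3))*(-24)) - 1*(-10040) = (87 + (2/5)*(-24)) + 10040 = (87 - 48/5) + 10040 = 387/5 + 10040 = 50587/5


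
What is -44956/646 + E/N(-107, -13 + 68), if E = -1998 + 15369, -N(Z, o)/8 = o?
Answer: -14209153/142120 ≈ -99.980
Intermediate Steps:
N(Z, o) = -8*o
E = 13371
-44956/646 + E/N(-107, -13 + 68) = -44956/646 + 13371/((-8*(-13 + 68))) = -44956*1/646 + 13371/((-8*55)) = -22478/323 + 13371/(-440) = -22478/323 + 13371*(-1/440) = -22478/323 - 13371/440 = -14209153/142120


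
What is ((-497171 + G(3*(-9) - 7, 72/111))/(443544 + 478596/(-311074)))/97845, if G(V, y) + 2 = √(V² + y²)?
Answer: -77328796901/6750058829446350 + 155537*√395785/124876088344757475 ≈ -1.1455e-5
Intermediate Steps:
G(V, y) = -2 + √(V² + y²)
((-497171 + G(3*(-9) - 7, 72/111))/(443544 + 478596/(-311074)))/97845 = ((-497171 + (-2 + √((3*(-9) - 7)² + (72/111)²)))/(443544 + 478596/(-311074)))/97845 = ((-497171 + (-2 + √((-27 - 7)² + (72*(1/111))²)))/(443544 + 478596*(-1/311074)))*(1/97845) = ((-497171 + (-2 + √((-34)² + (24/37)²)))/(443544 - 239298/155537))*(1/97845) = ((-497171 + (-2 + √(1156 + 576/1369)))/(68987263830/155537))*(1/97845) = ((-497171 + (-2 + √(1583140/1369)))*(155537/68987263830))*(1/97845) = ((-497171 + (-2 + 2*√395785/37))*(155537/68987263830))*(1/97845) = ((-497173 + 2*√395785/37)*(155537/68987263830))*(1/97845) = (-77328796901/68987263830 + 155537*√395785/1276264380855)*(1/97845) = -77328796901/6750058829446350 + 155537*√395785/124876088344757475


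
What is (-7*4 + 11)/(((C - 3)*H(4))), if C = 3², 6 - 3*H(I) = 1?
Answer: -17/10 ≈ -1.7000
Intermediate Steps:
H(I) = 5/3 (H(I) = 2 - ⅓*1 = 2 - ⅓ = 5/3)
C = 9
(-7*4 + 11)/(((C - 3)*H(4))) = (-7*4 + 11)/(((9 - 3)*(5/3))) = (-28 + 11)/((6*(5/3))) = -17/10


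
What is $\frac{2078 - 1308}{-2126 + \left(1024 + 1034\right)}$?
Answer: $- \frac{385}{34} \approx -11.324$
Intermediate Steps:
$\frac{2078 - 1308}{-2126 + \left(1024 + 1034\right)} = \frac{770}{-2126 + 2058} = \frac{770}{-68} = 770 \left(- \frac{1}{68}\right) = - \frac{385}{34}$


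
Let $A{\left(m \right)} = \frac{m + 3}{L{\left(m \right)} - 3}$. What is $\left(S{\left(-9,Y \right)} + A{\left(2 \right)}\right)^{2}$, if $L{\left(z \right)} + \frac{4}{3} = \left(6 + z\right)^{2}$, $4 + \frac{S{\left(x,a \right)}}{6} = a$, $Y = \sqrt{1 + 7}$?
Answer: $\frac{27554769}{32041} - \frac{102744 \sqrt{2}}{179} \approx 48.242$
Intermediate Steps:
$Y = 2 \sqrt{2}$ ($Y = \sqrt{8} = 2 \sqrt{2} \approx 2.8284$)
$S{\left(x,a \right)} = -24 + 6 a$
$L{\left(z \right)} = - \frac{4}{3} + \left(6 + z\right)^{2}$
$A{\left(m \right)} = \frac{3 + m}{- \frac{13}{3} + \left(6 + m\right)^{2}}$ ($A{\left(m \right)} = \frac{m + 3}{\left(- \frac{4}{3} + \left(6 + m\right)^{2}\right) - 3} = \frac{3 + m}{- \frac{13}{3} + \left(6 + m\right)^{2}}$)
$\left(S{\left(-9,Y \right)} + A{\left(2 \right)}\right)^{2} = \left(\left(-24 + 6 \cdot 2 \sqrt{2}\right) + \frac{3 \left(3 + 2\right)}{-13 + 3 \left(6 + 2\right)^{2}}\right)^{2} = \left(\left(-24 + 12 \sqrt{2}\right) + 3 \frac{1}{-13 + 3 \cdot 8^{2}} \cdot 5\right)^{2} = \left(\left(-24 + 12 \sqrt{2}\right) + 3 \frac{1}{-13 + 3 \cdot 64} \cdot 5\right)^{2} = \left(\left(-24 + 12 \sqrt{2}\right) + 3 \frac{1}{-13 + 192} \cdot 5\right)^{2} = \left(\left(-24 + 12 \sqrt{2}\right) + 3 \cdot \frac{1}{179} \cdot 5\right)^{2} = \left(\left(-24 + 12 \sqrt{2}\right) + \frac{15}{179}\right)^{2} = \left(- \frac{4281}{179} + 12 \sqrt{2}\right)^{2}$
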